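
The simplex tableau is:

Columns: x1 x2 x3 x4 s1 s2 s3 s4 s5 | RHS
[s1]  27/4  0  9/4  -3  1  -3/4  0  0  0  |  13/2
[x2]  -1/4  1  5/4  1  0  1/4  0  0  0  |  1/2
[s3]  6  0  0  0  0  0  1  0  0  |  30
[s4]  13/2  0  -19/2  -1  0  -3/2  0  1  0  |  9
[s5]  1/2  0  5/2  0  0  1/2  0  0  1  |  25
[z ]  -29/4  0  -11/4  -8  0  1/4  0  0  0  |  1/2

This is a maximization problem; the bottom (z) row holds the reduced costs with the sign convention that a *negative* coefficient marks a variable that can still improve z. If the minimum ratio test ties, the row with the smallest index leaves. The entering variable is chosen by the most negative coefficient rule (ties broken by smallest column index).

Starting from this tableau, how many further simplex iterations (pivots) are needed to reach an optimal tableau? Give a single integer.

2

pivot: x4 in, x2 out → z = 9/2
pivot: x1 in, s1 out → z = 101/6
No improving column remains; optimal.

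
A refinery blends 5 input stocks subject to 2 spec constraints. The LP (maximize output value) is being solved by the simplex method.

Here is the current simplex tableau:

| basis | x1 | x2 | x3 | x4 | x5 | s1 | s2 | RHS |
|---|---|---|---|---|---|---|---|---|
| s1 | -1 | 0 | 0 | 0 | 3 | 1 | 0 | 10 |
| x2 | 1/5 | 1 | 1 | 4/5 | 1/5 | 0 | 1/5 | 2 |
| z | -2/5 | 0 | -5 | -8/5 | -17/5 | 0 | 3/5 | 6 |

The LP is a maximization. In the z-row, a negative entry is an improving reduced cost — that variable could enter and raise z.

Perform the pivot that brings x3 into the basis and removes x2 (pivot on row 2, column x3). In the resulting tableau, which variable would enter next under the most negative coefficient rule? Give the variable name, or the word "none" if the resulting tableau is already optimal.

x5

Pivot element 1. New z-row = old z-row − (-5)·(row 2/1).
Updated z-row coefficients: x1: 3/5, x2: 5, x3: 0, x4: 12/5, x5: -12/5, s1: 0, s2: 8/5.
The most negative is -12/5 in column x5, so x5 would enter next.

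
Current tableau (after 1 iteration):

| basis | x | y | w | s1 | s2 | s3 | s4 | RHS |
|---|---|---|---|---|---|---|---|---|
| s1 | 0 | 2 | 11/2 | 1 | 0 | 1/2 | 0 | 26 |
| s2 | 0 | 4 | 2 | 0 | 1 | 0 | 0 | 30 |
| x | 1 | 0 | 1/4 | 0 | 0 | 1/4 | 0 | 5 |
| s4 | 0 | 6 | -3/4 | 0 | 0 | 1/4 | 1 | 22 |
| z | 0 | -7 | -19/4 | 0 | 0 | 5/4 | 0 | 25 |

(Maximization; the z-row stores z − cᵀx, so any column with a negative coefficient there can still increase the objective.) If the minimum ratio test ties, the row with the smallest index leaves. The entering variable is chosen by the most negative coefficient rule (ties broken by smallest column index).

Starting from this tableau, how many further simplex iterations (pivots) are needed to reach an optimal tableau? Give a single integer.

2

pivot: y in, s4 out → z = 152/3
pivot: w in, s1 out → z = 4756/69
No improving column remains; optimal.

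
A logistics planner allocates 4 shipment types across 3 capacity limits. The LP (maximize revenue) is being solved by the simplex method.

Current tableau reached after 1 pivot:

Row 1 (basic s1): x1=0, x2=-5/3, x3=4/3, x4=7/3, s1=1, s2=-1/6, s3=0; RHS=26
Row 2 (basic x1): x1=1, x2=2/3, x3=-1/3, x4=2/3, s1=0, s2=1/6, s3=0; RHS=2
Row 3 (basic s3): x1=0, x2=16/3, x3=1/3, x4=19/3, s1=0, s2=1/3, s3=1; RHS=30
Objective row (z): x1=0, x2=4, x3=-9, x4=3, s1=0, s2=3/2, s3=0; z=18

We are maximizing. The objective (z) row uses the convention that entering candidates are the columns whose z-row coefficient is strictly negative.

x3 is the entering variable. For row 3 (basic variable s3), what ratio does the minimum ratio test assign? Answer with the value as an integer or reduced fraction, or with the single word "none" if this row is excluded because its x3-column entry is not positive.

90

Ratio = RHS / (x3 entry) = 30 / (1/3) = 90.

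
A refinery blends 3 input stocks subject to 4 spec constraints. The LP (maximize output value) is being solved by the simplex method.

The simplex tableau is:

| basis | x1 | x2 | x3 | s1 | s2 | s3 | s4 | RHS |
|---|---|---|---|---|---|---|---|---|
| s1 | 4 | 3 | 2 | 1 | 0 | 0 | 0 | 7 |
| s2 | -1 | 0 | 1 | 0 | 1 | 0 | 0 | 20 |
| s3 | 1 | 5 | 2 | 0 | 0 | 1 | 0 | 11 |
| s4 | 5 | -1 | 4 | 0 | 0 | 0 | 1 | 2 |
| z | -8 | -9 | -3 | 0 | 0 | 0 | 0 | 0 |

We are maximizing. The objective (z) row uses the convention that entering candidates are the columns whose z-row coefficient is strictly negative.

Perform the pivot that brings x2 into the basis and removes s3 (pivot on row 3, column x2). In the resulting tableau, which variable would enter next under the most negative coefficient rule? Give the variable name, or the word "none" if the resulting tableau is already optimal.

x1

Pivot element 5. New z-row = old z-row − (-9)·(row 3/5).
Updated z-row coefficients: x1: -31/5, x2: 0, x3: 3/5, s1: 0, s2: 0, s3: 9/5, s4: 0.
The most negative is -31/5 in column x1, so x1 would enter next.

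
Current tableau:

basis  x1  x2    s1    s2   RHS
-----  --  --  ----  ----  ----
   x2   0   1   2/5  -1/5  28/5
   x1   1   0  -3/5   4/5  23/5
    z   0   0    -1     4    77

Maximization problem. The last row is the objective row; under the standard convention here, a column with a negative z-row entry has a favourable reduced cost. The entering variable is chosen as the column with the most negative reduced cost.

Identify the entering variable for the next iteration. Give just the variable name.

Objective-row coefficients: x1: 0, x2: 0, s1: -1, s2: 4.
The most negative is -1 in column s1, so s1 enters.

s1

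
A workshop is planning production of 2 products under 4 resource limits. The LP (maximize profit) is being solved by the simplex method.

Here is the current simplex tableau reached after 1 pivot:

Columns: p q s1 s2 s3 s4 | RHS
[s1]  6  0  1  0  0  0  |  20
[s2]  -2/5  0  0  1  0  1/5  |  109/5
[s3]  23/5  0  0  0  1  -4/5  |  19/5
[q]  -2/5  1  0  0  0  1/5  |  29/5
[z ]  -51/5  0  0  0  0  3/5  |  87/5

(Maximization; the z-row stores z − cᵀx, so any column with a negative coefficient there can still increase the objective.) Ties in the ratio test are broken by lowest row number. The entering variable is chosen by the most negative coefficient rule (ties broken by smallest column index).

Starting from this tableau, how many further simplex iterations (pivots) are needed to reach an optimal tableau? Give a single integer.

pivot: p in, s3 out → z = 594/23
pivot: s4 in, s1 out → z = 171/4
No improving column remains; optimal.

2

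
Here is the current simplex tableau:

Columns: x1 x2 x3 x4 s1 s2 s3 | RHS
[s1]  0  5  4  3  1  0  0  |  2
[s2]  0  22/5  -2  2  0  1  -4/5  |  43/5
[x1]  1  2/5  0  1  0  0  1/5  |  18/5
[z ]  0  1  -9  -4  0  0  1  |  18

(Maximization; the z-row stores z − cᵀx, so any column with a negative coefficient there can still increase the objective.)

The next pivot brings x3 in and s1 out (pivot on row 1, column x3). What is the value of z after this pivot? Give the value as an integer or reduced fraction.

45/2

Minimum ratio for x3: 2/4 = 1/2.
z changes by −(z-row coeff of x3)·ratio = −(-9)·(1/2) = 9/2.
New z = 18 + (9/2) = 45/2.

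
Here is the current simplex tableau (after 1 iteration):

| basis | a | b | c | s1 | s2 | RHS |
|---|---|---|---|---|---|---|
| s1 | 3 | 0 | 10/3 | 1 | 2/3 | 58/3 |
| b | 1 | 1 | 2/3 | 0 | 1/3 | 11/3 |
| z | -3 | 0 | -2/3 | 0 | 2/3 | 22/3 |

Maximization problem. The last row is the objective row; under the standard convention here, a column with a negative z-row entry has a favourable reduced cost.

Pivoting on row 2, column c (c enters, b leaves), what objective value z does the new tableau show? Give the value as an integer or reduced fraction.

11

Minimum ratio for c: (11/3)/(2/3) = 11/2.
z changes by −(z-row coeff of c)·ratio = −(-2/3)·(11/2) = 11/3.
New z = 22/3 + (11/3) = 11.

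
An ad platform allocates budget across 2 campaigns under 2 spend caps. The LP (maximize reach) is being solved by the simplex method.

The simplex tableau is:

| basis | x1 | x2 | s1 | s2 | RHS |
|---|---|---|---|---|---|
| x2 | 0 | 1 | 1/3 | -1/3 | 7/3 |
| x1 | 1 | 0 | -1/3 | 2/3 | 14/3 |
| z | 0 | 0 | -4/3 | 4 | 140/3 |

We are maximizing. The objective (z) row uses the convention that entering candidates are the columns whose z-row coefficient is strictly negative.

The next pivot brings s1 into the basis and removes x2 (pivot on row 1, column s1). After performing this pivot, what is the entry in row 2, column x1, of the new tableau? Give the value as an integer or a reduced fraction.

1

Pivot element is row 1, column s1: 1/3.
Normalize row 1: new (row 1, x1) = 0/(1/3) = 0.
row 2 ← row 2 − (-1/3)·(new row 1): 1 − (-1/3)·0 = 1.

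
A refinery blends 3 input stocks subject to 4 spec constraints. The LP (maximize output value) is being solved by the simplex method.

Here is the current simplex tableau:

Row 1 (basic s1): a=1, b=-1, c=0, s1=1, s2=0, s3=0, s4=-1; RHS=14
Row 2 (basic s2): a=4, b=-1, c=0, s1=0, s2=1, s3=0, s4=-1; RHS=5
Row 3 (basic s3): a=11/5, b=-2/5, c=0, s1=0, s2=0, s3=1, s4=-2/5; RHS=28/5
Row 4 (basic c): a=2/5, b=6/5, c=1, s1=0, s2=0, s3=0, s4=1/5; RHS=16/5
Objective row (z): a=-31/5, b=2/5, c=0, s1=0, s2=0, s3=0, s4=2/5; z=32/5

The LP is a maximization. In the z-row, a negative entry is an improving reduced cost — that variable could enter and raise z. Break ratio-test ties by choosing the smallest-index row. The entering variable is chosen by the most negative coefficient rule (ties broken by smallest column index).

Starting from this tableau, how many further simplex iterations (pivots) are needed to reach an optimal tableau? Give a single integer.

pivot: a in, s2 out → z = 283/20
pivot: b in, c out → z = 215/13
pivot: s4 in, b out → z = 49/2
No improving column remains; optimal.

3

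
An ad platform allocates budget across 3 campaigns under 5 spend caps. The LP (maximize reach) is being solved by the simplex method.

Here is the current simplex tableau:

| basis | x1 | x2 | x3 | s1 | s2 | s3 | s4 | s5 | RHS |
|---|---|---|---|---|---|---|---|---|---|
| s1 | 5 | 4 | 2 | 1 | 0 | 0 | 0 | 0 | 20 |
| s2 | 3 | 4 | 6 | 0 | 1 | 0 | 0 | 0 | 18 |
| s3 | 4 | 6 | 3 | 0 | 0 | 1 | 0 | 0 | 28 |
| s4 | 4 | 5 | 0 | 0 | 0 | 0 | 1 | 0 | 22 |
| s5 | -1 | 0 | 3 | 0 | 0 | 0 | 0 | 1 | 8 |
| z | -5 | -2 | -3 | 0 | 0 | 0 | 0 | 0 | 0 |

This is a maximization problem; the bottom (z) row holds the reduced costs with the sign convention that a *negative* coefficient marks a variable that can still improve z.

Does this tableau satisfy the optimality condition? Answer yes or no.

no

Column x1 has objective-row coefficient -5, which is negative; an improving pivot exists, so not yet optimal.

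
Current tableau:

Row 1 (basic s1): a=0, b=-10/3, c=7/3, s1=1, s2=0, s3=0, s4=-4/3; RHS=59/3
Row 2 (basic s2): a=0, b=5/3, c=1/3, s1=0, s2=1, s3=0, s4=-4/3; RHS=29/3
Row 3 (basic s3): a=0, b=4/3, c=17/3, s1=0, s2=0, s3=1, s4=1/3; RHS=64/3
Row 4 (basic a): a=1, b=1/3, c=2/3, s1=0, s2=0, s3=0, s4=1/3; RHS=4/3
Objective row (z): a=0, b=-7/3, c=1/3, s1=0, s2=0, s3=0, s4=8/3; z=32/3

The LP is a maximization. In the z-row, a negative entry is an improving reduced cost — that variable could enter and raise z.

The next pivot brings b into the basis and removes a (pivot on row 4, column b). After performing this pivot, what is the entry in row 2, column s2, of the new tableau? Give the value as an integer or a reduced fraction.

Pivot element is row 4, column b: 1/3.
Normalize row 4: new (row 4, s2) = 0/(1/3) = 0.
row 2 ← row 2 − (5/3)·(new row 4): 1 − (5/3)·0 = 1.

1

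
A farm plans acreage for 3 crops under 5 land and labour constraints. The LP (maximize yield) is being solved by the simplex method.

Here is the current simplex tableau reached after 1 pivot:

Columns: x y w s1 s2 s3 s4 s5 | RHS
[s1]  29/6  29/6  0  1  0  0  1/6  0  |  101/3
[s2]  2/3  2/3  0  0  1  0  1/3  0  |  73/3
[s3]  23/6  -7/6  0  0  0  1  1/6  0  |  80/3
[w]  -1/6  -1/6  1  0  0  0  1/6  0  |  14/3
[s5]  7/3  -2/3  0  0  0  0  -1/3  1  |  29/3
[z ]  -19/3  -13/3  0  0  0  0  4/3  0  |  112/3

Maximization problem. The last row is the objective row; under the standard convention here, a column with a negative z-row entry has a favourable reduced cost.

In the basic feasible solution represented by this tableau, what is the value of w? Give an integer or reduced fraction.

w is basic (row 4); its value is the RHS of that row: 14/3.

14/3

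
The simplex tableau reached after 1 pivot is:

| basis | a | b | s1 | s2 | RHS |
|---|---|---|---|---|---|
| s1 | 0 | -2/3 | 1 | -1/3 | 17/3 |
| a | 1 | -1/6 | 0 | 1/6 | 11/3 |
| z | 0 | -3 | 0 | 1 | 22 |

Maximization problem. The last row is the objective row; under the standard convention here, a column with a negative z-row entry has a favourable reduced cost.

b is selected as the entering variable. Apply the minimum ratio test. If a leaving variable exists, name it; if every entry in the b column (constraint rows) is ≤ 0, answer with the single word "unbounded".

unbounded

b-column entries: row 1: -2/3, row 2: -1/6. All ≤ 0, so b can increase without bound; the LP is unbounded in this direction.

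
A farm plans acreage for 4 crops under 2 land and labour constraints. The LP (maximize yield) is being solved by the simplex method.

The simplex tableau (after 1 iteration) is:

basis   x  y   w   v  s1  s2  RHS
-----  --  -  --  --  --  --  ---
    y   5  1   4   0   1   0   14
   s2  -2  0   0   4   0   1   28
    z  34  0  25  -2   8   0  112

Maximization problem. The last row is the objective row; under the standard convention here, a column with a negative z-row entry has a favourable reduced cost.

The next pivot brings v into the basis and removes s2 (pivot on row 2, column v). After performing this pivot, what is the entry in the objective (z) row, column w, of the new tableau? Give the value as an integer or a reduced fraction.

25

Pivot element is row 2, column v: 4.
Normalize row 2: new (row 2, w) = 0/4 = 0.
z-row ← z-row − (-2)·(new row 2): 25 − (-2)·0 = 25.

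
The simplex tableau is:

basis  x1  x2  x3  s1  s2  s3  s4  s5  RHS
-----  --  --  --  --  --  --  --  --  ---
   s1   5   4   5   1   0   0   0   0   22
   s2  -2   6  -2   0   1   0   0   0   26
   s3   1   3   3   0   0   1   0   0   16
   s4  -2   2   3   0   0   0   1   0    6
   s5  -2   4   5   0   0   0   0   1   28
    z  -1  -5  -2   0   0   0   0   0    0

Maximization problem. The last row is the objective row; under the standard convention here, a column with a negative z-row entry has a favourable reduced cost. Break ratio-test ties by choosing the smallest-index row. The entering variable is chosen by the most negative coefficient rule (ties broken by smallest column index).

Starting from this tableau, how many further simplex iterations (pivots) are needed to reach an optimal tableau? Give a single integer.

pivot: x2 in, s4 out → z = 15
pivot: x1 in, s1 out → z = 65/3
No improving column remains; optimal.

2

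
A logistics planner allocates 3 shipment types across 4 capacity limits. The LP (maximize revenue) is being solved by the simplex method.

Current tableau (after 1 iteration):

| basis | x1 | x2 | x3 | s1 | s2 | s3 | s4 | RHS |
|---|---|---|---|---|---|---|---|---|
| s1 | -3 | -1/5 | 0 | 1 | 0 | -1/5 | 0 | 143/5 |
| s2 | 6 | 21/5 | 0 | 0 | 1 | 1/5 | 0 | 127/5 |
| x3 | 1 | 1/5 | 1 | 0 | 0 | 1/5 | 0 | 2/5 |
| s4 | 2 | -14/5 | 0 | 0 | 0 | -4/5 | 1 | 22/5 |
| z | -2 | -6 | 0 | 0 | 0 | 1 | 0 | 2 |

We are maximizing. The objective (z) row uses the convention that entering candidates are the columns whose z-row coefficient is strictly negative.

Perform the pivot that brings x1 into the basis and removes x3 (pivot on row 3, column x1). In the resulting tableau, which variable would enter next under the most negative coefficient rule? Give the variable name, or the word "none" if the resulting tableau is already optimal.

Pivot element 1. New z-row = old z-row − (-2)·(row 3/1).
Updated z-row coefficients: x1: 0, x2: -28/5, x3: 2, s1: 0, s2: 0, s3: 7/5, s4: 0.
The most negative is -28/5 in column x2, so x2 would enter next.

x2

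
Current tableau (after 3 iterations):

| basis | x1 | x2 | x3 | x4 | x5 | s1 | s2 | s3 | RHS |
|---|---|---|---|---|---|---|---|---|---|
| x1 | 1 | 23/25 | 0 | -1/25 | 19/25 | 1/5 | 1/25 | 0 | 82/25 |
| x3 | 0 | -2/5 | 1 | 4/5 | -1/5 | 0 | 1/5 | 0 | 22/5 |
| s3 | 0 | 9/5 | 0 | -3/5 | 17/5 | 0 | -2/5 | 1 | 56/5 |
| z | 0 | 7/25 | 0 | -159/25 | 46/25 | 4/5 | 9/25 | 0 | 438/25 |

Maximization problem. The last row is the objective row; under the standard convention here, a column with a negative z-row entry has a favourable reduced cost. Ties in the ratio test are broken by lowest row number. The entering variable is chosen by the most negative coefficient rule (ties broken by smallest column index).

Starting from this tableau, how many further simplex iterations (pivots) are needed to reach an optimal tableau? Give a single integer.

pivot: x4 in, x3 out → z = 105/2
pivot: x2 in, x1 out → z = 574/9
No improving column remains; optimal.

2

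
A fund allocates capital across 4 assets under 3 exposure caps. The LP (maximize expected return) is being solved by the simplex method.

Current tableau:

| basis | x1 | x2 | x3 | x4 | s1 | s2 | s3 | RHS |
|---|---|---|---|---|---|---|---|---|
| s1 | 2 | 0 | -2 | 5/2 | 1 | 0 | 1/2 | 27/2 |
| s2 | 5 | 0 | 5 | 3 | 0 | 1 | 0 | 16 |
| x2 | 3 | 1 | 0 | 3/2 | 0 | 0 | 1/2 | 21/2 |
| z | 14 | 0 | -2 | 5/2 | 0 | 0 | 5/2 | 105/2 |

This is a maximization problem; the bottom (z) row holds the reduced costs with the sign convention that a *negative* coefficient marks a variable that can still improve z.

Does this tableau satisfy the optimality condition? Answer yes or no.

no

Column x3 has objective-row coefficient -2, which is negative; an improving pivot exists, so not yet optimal.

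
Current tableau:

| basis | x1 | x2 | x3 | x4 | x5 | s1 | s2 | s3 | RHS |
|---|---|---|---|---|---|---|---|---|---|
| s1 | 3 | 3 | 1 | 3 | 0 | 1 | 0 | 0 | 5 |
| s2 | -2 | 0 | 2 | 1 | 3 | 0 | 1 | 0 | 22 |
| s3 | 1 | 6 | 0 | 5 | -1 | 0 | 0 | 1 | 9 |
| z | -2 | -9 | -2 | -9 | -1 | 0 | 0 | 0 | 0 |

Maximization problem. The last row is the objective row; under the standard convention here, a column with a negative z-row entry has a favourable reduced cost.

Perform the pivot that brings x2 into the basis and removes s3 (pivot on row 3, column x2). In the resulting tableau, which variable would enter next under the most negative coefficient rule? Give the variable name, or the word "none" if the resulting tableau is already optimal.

x5

Pivot element 6. New z-row = old z-row − (-9)·(row 3/6).
Updated z-row coefficients: x1: -1/2, x2: 0, x3: -2, x4: -3/2, x5: -5/2, s1: 0, s2: 0, s3: 3/2.
The most negative is -5/2 in column x5, so x5 would enter next.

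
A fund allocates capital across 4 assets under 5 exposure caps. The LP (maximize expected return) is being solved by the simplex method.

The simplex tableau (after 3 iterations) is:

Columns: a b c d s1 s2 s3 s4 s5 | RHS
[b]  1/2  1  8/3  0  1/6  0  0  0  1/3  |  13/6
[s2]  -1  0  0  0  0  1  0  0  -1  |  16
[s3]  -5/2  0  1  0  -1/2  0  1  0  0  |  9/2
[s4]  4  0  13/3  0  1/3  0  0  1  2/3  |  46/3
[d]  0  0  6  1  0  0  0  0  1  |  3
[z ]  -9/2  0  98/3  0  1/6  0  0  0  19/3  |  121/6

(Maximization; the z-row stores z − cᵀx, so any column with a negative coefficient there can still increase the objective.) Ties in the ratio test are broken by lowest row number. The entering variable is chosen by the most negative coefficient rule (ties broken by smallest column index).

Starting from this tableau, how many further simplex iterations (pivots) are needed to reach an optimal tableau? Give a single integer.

1

pivot: a in, s4 out → z = 449/12
No improving column remains; optimal.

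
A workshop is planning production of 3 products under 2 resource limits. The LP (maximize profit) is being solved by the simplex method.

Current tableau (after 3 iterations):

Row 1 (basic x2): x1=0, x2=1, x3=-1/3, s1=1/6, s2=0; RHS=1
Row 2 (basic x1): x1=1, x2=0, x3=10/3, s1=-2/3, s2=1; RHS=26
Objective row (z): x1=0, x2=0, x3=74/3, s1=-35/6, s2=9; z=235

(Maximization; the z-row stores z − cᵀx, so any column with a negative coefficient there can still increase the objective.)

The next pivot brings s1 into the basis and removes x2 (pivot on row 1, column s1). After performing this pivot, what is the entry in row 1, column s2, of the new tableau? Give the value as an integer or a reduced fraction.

Pivot element is row 1, column s1: 1/6.
Normalize row 1: new (row 1, s2) = 0/(1/6) = 0.
Row 1 is the pivot row, so the entry is 0.

0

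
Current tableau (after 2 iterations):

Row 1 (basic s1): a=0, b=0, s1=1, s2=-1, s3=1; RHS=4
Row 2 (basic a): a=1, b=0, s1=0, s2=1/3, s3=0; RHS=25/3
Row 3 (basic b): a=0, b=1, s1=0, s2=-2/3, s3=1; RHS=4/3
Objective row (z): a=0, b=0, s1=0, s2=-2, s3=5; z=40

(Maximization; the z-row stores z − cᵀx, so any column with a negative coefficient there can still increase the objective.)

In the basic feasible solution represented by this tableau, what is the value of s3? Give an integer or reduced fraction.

s3 is nonbasic (not in the basis column), so its value in the current BFS is 0.

0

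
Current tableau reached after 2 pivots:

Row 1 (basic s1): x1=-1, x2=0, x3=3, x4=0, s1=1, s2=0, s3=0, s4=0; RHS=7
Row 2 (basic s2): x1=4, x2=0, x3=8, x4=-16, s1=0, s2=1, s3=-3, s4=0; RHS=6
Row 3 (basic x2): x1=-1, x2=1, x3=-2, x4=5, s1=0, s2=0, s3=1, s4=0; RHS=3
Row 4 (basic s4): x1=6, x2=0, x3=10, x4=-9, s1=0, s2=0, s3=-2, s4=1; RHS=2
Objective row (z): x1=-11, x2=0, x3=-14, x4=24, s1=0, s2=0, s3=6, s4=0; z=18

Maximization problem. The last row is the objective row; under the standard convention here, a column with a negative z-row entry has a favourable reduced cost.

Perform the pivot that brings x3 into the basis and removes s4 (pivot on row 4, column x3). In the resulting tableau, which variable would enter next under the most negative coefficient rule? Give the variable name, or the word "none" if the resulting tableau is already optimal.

Pivot element 10. New z-row = old z-row − (-14)·(row 4/10).
Updated z-row coefficients: x1: -13/5, x2: 0, x3: 0, x4: 57/5, s1: 0, s2: 0, s3: 16/5, s4: 7/5.
The most negative is -13/5 in column x1, so x1 would enter next.

x1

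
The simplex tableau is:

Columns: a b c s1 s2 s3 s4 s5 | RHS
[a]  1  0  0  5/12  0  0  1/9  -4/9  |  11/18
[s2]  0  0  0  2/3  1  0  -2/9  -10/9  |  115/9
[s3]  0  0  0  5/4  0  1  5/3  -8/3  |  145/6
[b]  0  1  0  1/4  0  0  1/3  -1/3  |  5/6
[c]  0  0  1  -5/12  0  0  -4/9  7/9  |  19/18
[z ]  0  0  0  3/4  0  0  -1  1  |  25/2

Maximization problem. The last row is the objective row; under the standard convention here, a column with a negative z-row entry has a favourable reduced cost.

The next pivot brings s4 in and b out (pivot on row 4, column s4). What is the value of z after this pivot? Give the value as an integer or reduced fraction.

15

Minimum ratio for s4: (5/6)/(1/3) = 5/2.
z changes by −(z-row coeff of s4)·ratio = −(-1)·(5/2) = 5/2.
New z = 25/2 + (5/2) = 15.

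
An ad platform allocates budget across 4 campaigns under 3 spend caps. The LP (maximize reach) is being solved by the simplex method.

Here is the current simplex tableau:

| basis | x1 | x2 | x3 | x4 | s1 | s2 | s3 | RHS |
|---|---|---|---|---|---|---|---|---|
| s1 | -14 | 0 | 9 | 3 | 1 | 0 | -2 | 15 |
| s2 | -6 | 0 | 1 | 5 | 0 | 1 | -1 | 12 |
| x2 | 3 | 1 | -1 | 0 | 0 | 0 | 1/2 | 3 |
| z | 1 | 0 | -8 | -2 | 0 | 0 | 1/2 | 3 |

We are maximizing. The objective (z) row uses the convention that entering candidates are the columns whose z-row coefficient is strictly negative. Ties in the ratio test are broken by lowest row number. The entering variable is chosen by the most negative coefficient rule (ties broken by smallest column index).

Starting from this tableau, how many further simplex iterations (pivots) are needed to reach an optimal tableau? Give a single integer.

2

pivot: x3 in, s1 out → z = 49/3
pivot: x1 in, x2 out → z = 693/13
No improving column remains; optimal.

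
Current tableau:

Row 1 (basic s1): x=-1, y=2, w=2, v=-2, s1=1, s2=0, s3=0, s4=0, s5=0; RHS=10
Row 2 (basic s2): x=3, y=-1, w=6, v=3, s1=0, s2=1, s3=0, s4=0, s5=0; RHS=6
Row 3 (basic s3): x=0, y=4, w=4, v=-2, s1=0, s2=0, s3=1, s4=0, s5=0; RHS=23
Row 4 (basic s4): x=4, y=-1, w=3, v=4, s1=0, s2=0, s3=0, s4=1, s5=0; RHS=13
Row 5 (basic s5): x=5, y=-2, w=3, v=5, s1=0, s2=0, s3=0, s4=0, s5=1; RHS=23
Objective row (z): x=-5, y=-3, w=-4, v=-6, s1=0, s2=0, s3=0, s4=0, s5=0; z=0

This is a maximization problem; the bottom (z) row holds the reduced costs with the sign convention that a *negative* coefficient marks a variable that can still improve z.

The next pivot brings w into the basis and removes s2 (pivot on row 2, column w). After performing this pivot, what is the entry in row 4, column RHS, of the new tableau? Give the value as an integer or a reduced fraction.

10

Pivot element is row 2, column w: 6.
Normalize row 2: new (row 2, RHS) = 6/6 = 1.
row 4 ← row 4 − 3·(new row 2): 13 − 3·1 = 10.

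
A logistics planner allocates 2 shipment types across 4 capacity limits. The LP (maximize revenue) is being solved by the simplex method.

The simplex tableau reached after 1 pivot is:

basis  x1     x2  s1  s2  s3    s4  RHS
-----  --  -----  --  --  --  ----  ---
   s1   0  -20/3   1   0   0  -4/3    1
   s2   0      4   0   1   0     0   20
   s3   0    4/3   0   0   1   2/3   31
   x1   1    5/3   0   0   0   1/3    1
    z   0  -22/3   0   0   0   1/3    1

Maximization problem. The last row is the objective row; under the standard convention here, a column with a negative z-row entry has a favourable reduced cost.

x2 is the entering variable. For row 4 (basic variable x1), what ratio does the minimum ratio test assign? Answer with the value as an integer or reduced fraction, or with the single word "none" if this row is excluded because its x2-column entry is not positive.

3/5

Ratio = RHS / (x2 entry) = 1 / (5/3) = 3/5.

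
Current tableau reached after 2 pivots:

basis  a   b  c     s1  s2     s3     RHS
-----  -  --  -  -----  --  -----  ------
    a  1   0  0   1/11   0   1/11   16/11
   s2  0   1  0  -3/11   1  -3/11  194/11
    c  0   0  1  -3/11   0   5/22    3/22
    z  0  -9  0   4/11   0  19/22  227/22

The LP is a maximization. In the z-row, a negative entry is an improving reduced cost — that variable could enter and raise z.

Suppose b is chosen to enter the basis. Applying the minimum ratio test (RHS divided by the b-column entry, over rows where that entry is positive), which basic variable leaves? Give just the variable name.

s2

Ratios: row 1 (a): entry 0 ≤ 0, skip; row 2 (s2): (194/11)/1 = 194/11; row 3 (c): entry 0 ≤ 0, skip.
Minimum ratio 194/11 is in the s2 row, so s2 leaves.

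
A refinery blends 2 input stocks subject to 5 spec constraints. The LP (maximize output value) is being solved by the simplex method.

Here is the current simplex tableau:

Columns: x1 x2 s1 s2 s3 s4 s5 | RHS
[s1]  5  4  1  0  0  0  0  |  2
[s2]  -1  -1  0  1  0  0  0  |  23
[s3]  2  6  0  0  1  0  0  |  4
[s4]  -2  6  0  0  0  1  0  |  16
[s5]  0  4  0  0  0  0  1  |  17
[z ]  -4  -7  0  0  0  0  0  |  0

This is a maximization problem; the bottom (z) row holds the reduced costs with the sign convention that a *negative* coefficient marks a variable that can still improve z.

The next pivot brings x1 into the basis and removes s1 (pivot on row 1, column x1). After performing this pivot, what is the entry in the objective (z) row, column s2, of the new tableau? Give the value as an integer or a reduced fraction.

0

Pivot element is row 1, column x1: 5.
Normalize row 1: new (row 1, s2) = 0/5 = 0.
z-row ← z-row − (-4)·(new row 1): 0 − (-4)·0 = 0.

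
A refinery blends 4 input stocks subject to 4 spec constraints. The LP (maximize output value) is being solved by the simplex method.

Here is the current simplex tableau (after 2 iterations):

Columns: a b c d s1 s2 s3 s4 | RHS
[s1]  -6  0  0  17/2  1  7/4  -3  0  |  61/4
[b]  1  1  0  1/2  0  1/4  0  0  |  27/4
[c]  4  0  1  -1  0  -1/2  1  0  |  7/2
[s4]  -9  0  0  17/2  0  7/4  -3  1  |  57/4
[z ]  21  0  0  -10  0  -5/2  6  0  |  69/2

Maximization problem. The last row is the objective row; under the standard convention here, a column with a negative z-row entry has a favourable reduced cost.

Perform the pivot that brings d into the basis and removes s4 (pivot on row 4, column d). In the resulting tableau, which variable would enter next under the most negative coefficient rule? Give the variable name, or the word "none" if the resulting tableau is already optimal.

s2

Pivot element 17/2. New z-row = old z-row − (-10)·(row 4/(17/2)).
Updated z-row coefficients: a: 177/17, b: 0, c: 0, d: 0, s1: 0, s2: -15/34, s3: 42/17, s4: 20/17.
The most negative is -15/34 in column s2, so s2 would enter next.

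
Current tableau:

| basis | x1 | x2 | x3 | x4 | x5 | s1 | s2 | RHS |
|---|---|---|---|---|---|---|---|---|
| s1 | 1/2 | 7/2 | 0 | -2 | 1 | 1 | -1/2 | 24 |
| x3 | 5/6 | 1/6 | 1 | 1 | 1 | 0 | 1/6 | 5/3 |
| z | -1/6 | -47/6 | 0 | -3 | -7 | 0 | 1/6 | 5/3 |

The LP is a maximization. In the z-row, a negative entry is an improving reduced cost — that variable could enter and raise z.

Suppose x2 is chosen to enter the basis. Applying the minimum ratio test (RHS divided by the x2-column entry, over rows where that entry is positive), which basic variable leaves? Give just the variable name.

Ratios: row 1 (s1): 24/(7/2) = 48/7; row 2 (x3): (5/3)/(1/6) = 10.
Minimum ratio 48/7 is in the s1 row, so s1 leaves.

s1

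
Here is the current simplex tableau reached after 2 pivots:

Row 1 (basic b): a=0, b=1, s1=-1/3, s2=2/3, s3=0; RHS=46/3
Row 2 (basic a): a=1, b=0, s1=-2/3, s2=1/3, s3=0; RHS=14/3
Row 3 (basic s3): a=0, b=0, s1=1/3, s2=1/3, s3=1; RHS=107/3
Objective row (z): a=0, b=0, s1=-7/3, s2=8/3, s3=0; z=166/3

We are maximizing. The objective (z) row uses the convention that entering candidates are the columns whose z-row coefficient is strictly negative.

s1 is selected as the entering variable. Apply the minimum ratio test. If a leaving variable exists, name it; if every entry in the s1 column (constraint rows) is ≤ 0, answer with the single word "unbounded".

s3

Ratios: row 1 (b): entry -1/3 ≤ 0, skip; row 2 (a): entry -2/3 ≤ 0, skip; row 3 (s3): (107/3)/(1/3) = 107.
Minimum ratio is in the s3 row, so s3 leaves.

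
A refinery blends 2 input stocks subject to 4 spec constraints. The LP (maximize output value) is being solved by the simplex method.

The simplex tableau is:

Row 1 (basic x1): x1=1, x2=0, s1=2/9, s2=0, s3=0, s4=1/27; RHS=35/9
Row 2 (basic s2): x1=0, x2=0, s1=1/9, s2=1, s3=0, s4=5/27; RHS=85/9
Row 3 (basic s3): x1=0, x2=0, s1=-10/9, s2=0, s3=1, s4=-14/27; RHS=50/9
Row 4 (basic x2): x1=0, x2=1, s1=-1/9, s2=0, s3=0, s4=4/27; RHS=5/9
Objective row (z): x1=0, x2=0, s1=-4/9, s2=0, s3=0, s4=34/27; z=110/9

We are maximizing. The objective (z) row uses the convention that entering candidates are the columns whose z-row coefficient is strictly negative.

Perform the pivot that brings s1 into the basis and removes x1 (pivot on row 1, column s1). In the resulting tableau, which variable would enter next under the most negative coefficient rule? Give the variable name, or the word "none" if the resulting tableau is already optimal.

none

Pivot element 2/9. New z-row = old z-row − (-4/9)·(row 1/(2/9)).
Updated z-row coefficients: x1: 2, x2: 0, s1: 0, s2: 0, s3: 0, s4: 4/3.
No coefficient is strictly negative; the tableau after this pivot is optimal.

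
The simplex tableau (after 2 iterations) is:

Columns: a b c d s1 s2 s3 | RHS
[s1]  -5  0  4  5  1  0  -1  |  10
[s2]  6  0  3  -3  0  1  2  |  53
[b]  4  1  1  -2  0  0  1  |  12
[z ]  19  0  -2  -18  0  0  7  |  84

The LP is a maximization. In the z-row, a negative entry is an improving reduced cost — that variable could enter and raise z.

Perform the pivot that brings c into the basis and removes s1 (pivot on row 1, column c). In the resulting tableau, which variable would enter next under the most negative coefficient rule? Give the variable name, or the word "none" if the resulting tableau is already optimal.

d

Pivot element 4. New z-row = old z-row − (-2)·(row 1/4).
Updated z-row coefficients: a: 33/2, b: 0, c: 0, d: -31/2, s1: 1/2, s2: 0, s3: 13/2.
The most negative is -31/2 in column d, so d would enter next.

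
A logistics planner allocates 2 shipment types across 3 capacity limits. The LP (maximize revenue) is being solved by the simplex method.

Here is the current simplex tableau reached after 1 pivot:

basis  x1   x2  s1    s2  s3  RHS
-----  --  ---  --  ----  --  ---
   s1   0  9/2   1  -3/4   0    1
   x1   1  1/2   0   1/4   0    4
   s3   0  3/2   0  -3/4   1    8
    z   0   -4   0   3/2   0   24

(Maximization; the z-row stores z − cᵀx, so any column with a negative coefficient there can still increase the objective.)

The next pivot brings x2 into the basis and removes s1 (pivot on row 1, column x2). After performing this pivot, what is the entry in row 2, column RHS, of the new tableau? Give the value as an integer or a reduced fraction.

35/9

Pivot element is row 1, column x2: 9/2.
Normalize row 1: new (row 1, RHS) = 1/(9/2) = 2/9.
row 2 ← row 2 − (1/2)·(new row 1): 4 − (1/2)·(2/9) = 35/9.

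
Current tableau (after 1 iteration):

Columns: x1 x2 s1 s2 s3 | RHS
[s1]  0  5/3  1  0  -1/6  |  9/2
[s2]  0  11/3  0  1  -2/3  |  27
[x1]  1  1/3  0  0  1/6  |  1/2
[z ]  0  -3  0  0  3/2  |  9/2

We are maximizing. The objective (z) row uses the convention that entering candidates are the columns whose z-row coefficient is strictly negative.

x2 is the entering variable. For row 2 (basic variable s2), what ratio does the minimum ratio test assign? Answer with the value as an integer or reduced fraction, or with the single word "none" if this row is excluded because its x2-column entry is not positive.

Ratio = RHS / (x2 entry) = 27 / (11/3) = 81/11.

81/11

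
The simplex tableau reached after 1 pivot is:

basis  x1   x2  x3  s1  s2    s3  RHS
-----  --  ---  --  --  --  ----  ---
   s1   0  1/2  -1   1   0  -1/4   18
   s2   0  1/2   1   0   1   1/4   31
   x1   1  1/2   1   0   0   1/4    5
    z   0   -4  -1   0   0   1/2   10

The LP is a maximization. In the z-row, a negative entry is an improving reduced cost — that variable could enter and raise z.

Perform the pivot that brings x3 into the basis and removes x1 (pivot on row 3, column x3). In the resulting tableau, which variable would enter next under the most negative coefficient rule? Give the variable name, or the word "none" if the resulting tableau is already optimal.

x2

Pivot element 1. New z-row = old z-row − (-1)·(row 3/1).
Updated z-row coefficients: x1: 1, x2: -7/2, x3: 0, s1: 0, s2: 0, s3: 3/4.
The most negative is -7/2 in column x2, so x2 would enter next.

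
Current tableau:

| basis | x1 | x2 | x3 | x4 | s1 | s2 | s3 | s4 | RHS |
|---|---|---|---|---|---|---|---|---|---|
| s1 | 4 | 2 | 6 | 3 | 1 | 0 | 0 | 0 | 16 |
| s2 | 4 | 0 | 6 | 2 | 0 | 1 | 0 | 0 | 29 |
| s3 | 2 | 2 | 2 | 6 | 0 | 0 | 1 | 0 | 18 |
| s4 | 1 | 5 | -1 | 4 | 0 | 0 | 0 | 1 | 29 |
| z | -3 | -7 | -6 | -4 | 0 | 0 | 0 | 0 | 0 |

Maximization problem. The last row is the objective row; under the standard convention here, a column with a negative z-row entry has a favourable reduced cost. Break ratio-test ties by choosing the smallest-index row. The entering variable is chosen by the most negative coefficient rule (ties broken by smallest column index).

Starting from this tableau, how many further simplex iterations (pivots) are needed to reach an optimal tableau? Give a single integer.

2

pivot: x2 in, s4 out → z = 203/5
pivot: x3 in, s1 out → z = 731/16
No improving column remains; optimal.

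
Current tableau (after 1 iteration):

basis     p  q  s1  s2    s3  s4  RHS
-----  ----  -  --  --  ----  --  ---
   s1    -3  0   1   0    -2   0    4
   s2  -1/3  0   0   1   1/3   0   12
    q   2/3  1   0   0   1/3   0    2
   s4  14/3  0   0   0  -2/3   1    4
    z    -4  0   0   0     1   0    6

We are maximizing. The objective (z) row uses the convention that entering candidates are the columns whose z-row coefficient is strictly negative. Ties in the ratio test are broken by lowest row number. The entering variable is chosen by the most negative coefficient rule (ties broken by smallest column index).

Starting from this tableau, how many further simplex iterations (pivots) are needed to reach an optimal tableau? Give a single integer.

1

pivot: p in, s4 out → z = 66/7
No improving column remains; optimal.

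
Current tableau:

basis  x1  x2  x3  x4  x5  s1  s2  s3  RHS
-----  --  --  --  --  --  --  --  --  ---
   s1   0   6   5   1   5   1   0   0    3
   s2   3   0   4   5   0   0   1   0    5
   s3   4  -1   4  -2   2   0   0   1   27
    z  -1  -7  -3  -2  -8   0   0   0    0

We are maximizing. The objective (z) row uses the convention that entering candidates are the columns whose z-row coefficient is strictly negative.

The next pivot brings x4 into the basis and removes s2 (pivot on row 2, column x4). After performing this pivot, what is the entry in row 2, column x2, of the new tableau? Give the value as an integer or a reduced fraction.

Pivot element is row 2, column x4: 5.
Normalize row 2: new (row 2, x2) = 0/5 = 0.
Row 2 is the pivot row, so the entry is 0.

0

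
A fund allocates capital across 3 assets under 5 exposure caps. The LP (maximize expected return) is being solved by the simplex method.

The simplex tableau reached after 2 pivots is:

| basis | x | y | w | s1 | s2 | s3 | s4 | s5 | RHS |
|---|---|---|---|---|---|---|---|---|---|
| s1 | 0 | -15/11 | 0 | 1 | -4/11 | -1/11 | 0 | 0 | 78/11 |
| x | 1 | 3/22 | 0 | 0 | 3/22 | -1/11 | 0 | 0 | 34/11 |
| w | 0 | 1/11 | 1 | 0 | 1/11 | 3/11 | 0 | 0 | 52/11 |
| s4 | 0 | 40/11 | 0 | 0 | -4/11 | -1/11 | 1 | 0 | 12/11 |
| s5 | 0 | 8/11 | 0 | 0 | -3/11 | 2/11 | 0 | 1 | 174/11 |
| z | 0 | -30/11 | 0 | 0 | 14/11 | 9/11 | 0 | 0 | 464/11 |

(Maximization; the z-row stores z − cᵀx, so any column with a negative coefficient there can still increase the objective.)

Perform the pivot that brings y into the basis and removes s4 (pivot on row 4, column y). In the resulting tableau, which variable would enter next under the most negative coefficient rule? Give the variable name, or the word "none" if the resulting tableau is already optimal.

none

Pivot element 40/11. New z-row = old z-row − (-30/11)·(row 4/(40/11)).
Updated z-row coefficients: x: 0, y: 0, w: 0, s1: 0, s2: 1, s3: 3/4, s4: 3/4, s5: 0.
No coefficient is strictly negative; the tableau after this pivot is optimal.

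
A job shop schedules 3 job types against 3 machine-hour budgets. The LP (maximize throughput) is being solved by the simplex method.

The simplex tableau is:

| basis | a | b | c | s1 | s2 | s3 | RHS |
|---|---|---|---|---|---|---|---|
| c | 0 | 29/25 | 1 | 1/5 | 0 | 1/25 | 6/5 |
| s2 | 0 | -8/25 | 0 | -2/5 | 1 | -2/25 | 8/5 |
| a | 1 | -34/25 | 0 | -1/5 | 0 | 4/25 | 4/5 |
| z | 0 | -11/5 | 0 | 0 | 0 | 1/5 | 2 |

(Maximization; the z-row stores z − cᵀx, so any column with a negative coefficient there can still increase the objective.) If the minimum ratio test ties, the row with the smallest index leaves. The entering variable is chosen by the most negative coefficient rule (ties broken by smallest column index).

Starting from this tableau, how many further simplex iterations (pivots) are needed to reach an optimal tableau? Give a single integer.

1

pivot: b in, c out → z = 124/29
No improving column remains; optimal.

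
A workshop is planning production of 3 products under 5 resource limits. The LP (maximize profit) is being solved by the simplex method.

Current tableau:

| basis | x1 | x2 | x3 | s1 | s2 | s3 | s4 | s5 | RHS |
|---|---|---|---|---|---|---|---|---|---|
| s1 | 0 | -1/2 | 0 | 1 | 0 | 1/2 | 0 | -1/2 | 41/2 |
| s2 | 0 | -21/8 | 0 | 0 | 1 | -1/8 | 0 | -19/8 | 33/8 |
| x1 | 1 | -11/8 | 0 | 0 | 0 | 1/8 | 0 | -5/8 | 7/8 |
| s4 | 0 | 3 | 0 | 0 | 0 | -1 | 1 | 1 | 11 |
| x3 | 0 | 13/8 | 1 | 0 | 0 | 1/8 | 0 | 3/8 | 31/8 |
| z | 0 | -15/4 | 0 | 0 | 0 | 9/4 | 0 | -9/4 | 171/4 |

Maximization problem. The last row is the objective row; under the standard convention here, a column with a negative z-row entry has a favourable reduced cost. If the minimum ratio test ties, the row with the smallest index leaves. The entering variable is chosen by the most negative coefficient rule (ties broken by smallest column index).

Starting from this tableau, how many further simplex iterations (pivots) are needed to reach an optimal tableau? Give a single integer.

2

pivot: x2 in, x3 out → z = 672/13
pivot: s5 in, x2 out → z = 66
No improving column remains; optimal.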